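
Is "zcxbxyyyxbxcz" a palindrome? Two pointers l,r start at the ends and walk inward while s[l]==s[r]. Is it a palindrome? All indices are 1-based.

palindrome

[1,13] 'z'=='z' → l++,r--
[2,12] 'c'=='c' → l++,r--
[3,11] 'x'=='x' → l++,r--
[4,10] 'b'=='b' → l++,r--
[5,9] 'x'=='x' → l++,r--
[6,8] 'y'=='y' → l++,r--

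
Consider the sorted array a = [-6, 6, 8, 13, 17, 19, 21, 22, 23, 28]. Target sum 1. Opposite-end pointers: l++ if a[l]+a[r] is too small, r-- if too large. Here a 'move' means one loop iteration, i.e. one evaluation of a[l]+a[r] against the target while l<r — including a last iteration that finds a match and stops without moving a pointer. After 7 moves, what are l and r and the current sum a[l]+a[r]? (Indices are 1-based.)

[1,10] -6+28=22 >1 → r--
[1,9] -6+23=17 >1 → r--
[1,8] -6+22=16 >1 → r--
[1,7] -6+21=15 >1 → r--
[1,6] -6+19=13 >1 → r--
[1,5] -6+17=11 >1 → r--
[1,4] -6+13=7 >1 → r--

l=1, r=3, sum=2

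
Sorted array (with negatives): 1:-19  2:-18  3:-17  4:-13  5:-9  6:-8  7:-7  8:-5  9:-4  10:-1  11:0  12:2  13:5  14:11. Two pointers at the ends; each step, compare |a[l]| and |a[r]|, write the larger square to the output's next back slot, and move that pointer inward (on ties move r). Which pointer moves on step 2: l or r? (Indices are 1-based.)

l

l=1 r=14: |-19|>|11| out[14]=361, l++
l=2 r=14: |-18|>|11| out[13]=324, l++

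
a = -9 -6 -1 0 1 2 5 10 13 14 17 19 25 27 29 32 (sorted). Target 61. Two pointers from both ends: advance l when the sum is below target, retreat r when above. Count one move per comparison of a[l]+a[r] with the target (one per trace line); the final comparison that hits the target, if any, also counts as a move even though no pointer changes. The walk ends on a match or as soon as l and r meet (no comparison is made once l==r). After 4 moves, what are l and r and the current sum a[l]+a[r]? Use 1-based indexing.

l=5, r=16, sum=33

[1,16] -9+32=23 <61 → l++
[2,16] -6+32=26 <61 → l++
[3,16] -1+32=31 <61 → l++
[4,16] 0+32=32 <61 → l++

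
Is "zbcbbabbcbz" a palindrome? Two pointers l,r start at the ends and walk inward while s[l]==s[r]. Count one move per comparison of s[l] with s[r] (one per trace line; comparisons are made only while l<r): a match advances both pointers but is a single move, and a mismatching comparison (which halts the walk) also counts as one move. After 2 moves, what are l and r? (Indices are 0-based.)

l=0 r=10: 'z'=='z', l++,r--
l=1 r=9: 'b'=='b', l++,r--

l=2, r=8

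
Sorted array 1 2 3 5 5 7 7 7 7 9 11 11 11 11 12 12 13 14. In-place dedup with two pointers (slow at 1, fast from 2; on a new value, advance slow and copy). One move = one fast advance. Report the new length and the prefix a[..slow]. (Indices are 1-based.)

length 10; prefix = [1, 2, 3, 5, 7, 9, 11, 12, 13, 14]

(s=1,f=2) a[fast]=2≠a[slow]=1 write a[2]=2 → slow++,fast++
(s=2,f=3) a[fast]=3≠a[slow]=2 write a[3]=3 → slow++,fast++
(s=3,f=4) a[fast]=5≠a[slow]=3 write a[4]=5 → slow++,fast++
(s=4,f=5) a[fast]=5=a[slow] dup → fast++
(s=4,f=6) a[fast]=7≠a[slow]=5 write a[5]=7 → slow++,fast++
(s=5,f=7) a[fast]=7=a[slow] dup → fast++
(s=5,f=8) a[fast]=7=a[slow] dup → fast++
(s=5,f=9) a[fast]=7=a[slow] dup → fast++
(s=5,f=10) a[fast]=9≠a[slow]=7 write a[6]=9 → slow++,fast++
(s=6,f=11) a[fast]=11≠a[slow]=9 write a[7]=11 → slow++,fast++
(s=7,f=12) a[fast]=11=a[slow] dup → fast++
(s=7,f=13) a[fast]=11=a[slow] dup → fast++
(s=7,f=14) a[fast]=11=a[slow] dup → fast++
(s=7,f=15) a[fast]=12≠a[slow]=11 write a[8]=12 → slow++,fast++
(s=8,f=16) a[fast]=12=a[slow] dup → fast++
(s=8,f=17) a[fast]=13≠a[slow]=12 write a[9]=13 → slow++,fast++
(s=9,f=18) a[fast]=14≠a[slow]=13 write a[10]=14 → slow++,fast++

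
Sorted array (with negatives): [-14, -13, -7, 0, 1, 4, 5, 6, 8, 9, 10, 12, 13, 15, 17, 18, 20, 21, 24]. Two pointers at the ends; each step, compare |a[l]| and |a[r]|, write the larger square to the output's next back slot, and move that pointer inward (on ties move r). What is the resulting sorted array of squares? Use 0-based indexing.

l=0 r=18: |-14|<=|24| out[18]=576, r--
l=0 r=17: |-14|<=|21| out[17]=441, r--
l=0 r=16: |-14|<=|20| out[16]=400, r--
l=0 r=15: |-14|<=|18| out[15]=324, r--
l=0 r=14: |-14|<=|17| out[14]=289, r--
l=0 r=13: |-14|<=|15| out[13]=225, r--
l=0 r=12: |-14|>|13| out[12]=196, l++
l=1 r=12: |-13|<=|13| out[11]=169, r--
l=1 r=11: |-13|>|12| out[10]=169, l++
l=2 r=11: |-7|<=|12| out[9]=144, r--
l=2 r=10: |-7|<=|10| out[8]=100, r--
l=2 r=9: |-7|<=|9| out[7]=81, r--
l=2 r=8: |-7|<=|8| out[6]=64, r--
l=2 r=7: |-7|>|6| out[5]=49, l++
l=3 r=7: |0|<=|6| out[4]=36, r--
l=3 r=6: |0|<=|5| out[3]=25, r--
l=3 r=5: |0|<=|4| out[2]=16, r--
l=3 r=4: |0|<=|1| out[1]=1, r--
l=3 r=3: |0|<=|0| out[0]=0, r--

[0, 1, 16, 25, 36, 49, 64, 81, 100, 144, 169, 169, 196, 225, 289, 324, 400, 441, 576]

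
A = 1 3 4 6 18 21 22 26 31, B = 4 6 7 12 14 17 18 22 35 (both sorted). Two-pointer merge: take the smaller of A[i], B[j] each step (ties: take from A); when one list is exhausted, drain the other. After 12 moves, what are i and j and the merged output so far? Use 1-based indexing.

i=6, j=8, merged so far=[1, 3, 4, 4, 6, 6, 7, 12, 14, 17, 18, 18]

i=1 j=1: A[i]=1<=B[j]=4 take 1, i++
i=2 j=1: A[i]=3<=B[j]=4 take 3, i++
i=3 j=1: A[i]=4<=B[j]=4 take 4, i++
i=4 j=1: A[i]=6>B[j]=4 take 4, j++
i=4 j=2: A[i]=6<=B[j]=6 take 6, i++
i=5 j=2: A[i]=18>B[j]=6 take 6, j++
i=5 j=3: A[i]=18>B[j]=7 take 7, j++
i=5 j=4: A[i]=18>B[j]=12 take 12, j++
i=5 j=5: A[i]=18>B[j]=14 take 14, j++
i=5 j=6: A[i]=18>B[j]=17 take 17, j++
i=5 j=7: A[i]=18<=B[j]=18 take 18, i++
i=6 j=7: A[i]=21>B[j]=18 take 18, j++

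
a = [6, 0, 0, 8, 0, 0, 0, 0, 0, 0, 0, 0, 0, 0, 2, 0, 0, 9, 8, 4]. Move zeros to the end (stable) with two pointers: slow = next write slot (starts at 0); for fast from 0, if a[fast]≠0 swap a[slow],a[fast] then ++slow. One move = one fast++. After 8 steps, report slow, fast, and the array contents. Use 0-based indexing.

slow=2, fast=8, a=[6, 8, 0, 0, 0, 0, 0, 0, 0, 0, 0, 0, 0, 0, 2, 0, 0, 9, 8, 4]

(s=0,f=0) a[fast]=6≠0 swap→a[0]=6 → slow++,fast++
(s=1,f=1) a[fast]=0 → fast++
(s=1,f=2) a[fast]=0 → fast++
(s=1,f=3) a[fast]=8≠0 swap→a[1]=8 → slow++,fast++
(s=2,f=4) a[fast]=0 → fast++
(s=2,f=5) a[fast]=0 → fast++
(s=2,f=6) a[fast]=0 → fast++
(s=2,f=7) a[fast]=0 → fast++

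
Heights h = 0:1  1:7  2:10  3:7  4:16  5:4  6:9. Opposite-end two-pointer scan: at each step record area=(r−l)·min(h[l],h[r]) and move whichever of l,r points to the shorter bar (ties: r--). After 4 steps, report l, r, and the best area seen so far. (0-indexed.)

l=0 r=6: min(1,9)*6=6 best=6 *, l++
l=1 r=6: min(7,9)*5=35 best=35 *, l++
l=2 r=6: min(10,9)*4=36 best=36 *, r--
l=2 r=5: min(10,4)*3=12 best=36, r--

l=2, r=4, best area=36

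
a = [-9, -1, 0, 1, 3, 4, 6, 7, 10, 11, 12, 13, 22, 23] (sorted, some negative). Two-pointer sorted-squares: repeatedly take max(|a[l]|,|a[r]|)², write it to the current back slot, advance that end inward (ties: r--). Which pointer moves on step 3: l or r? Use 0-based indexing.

r

[0,13] |-9|<=|23| out[13]=529 → r--
[0,12] |-9|<=|22| out[12]=484 → r--
[0,11] |-9|<=|13| out[11]=169 → r--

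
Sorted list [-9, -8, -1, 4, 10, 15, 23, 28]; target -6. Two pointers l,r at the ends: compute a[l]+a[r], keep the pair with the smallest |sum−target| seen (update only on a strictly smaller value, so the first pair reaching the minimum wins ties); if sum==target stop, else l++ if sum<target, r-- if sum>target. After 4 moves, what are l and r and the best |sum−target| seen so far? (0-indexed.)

l=0 r=7: -9+28=19 d=25 *, r--
l=0 r=6: -9+23=14 d=20 *, r--
l=0 r=5: -9+15=6 d=12 *, r--
l=0 r=4: -9+10=1 d=7 *, r--

l=0, r=3, best |Δ|=7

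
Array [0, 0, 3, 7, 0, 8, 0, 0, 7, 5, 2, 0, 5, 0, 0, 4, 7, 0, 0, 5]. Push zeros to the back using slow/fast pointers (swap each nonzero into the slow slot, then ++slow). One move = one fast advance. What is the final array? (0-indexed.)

[3, 7, 8, 7, 5, 2, 5, 4, 7, 5, 0, 0, 0, 0, 0, 0, 0, 0, 0, 0]

(s=0,f=0) a[fast]=0 → fast++
(s=0,f=1) a[fast]=0 → fast++
(s=0,f=2) a[fast]=3≠0 swap→a[0]=3 → slow++,fast++
(s=1,f=3) a[fast]=7≠0 swap→a[1]=7 → slow++,fast++
(s=2,f=4) a[fast]=0 → fast++
(s=2,f=5) a[fast]=8≠0 swap→a[2]=8 → slow++,fast++
(s=3,f=6) a[fast]=0 → fast++
(s=3,f=7) a[fast]=0 → fast++
(s=3,f=8) a[fast]=7≠0 swap→a[3]=7 → slow++,fast++
(s=4,f=9) a[fast]=5≠0 swap→a[4]=5 → slow++,fast++
(s=5,f=10) a[fast]=2≠0 swap→a[5]=2 → slow++,fast++
(s=6,f=11) a[fast]=0 → fast++
(s=6,f=12) a[fast]=5≠0 swap→a[6]=5 → slow++,fast++
(s=7,f=13) a[fast]=0 → fast++
(s=7,f=14) a[fast]=0 → fast++
(s=7,f=15) a[fast]=4≠0 swap→a[7]=4 → slow++,fast++
(s=8,f=16) a[fast]=7≠0 swap→a[8]=7 → slow++,fast++
(s=9,f=17) a[fast]=0 → fast++
(s=9,f=18) a[fast]=0 → fast++
(s=9,f=19) a[fast]=5≠0 swap→a[9]=5 → slow++,fast++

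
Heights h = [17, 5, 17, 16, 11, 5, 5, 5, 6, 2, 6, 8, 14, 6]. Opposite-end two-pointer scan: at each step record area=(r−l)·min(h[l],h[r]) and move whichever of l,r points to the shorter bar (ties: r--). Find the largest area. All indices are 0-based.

max area = 168

[0,13] min(17,6)*13=78 best=78 * → r--
[0,12] min(17,14)*12=168 best=168 * → r--
[0,11] min(17,8)*11=88 best=168 → r--
[0,10] min(17,6)*10=60 best=168 → r--
[0,9] min(17,2)*9=18 best=168 → r--
[0,8] min(17,6)*8=48 best=168 → r--
[0,7] min(17,5)*7=35 best=168 → r--
[0,6] min(17,5)*6=30 best=168 → r--
[0,5] min(17,5)*5=25 best=168 → r--
[0,4] min(17,11)*4=44 best=168 → r--
[0,3] min(17,16)*3=48 best=168 → r--
[0,2] min(17,17)*2=34 best=168 → r--
[0,1] min(17,5)*1=5 best=168 → r--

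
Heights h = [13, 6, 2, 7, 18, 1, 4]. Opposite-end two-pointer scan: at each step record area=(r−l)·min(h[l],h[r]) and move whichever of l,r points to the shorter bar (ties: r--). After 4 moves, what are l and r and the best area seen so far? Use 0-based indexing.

l=2, r=4, best area=52

l=0 r=6: min(13,4)*6=24 best=24 *, r--
l=0 r=5: min(13,1)*5=5 best=24, r--
l=0 r=4: min(13,18)*4=52 best=52 *, l++
l=1 r=4: min(6,18)*3=18 best=52, l++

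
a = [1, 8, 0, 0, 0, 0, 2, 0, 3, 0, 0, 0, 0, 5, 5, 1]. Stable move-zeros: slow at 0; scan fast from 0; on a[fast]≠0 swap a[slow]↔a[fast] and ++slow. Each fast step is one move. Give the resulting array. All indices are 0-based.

slow=0 fast=0: a[fast]=1≠0 swap→a[0]=1, slow++,fast++
slow=1 fast=1: a[fast]=8≠0 swap→a[1]=8, slow++,fast++
slow=2 fast=2: a[fast]=0, fast++
slow=2 fast=3: a[fast]=0, fast++
slow=2 fast=4: a[fast]=0, fast++
slow=2 fast=5: a[fast]=0, fast++
slow=2 fast=6: a[fast]=2≠0 swap→a[2]=2, slow++,fast++
slow=3 fast=7: a[fast]=0, fast++
slow=3 fast=8: a[fast]=3≠0 swap→a[3]=3, slow++,fast++
slow=4 fast=9: a[fast]=0, fast++
slow=4 fast=10: a[fast]=0, fast++
slow=4 fast=11: a[fast]=0, fast++
slow=4 fast=12: a[fast]=0, fast++
slow=4 fast=13: a[fast]=5≠0 swap→a[4]=5, slow++,fast++
slow=5 fast=14: a[fast]=5≠0 swap→a[5]=5, slow++,fast++
slow=6 fast=15: a[fast]=1≠0 swap→a[6]=1, slow++,fast++

[1, 8, 2, 3, 5, 5, 1, 0, 0, 0, 0, 0, 0, 0, 0, 0]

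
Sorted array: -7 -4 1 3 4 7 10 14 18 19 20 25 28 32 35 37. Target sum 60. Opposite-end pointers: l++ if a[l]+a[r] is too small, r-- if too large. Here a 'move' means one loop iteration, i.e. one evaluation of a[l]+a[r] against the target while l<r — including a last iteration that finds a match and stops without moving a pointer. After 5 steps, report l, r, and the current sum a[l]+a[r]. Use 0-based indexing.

l=5, r=15, sum=44

l=0 r=15: -7+37=30 <60, l++
l=1 r=15: -4+37=33 <60, l++
l=2 r=15: 1+37=38 <60, l++
l=3 r=15: 3+37=40 <60, l++
l=4 r=15: 4+37=41 <60, l++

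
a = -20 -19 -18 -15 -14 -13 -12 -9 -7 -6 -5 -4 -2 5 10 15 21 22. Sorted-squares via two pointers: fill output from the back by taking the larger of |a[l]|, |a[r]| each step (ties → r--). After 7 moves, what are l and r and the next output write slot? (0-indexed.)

l=4, r=14, next write slot=10

[0,17] |-20|<=|22| out[17]=484 → r--
[0,16] |-20|<=|21| out[16]=441 → r--
[0,15] |-20|>|15| out[15]=400 → l++
[1,15] |-19|>|15| out[14]=361 → l++
[2,15] |-18|>|15| out[13]=324 → l++
[3,15] |-15|<=|15| out[12]=225 → r--
[3,14] |-15|>|10| out[11]=225 → l++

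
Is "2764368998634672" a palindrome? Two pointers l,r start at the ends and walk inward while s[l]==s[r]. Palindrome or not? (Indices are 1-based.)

l=1 r=16: '2'=='2', l++,r--
l=2 r=15: '7'=='7', l++,r--
l=3 r=14: '6'=='6', l++,r--
l=4 r=13: '4'=='4', l++,r--
l=5 r=12: '3'=='3', l++,r--
l=6 r=11: '6'=='6', l++,r--
l=7 r=10: '8'=='8', l++,r--
l=8 r=9: '9'=='9', l++,r--

palindrome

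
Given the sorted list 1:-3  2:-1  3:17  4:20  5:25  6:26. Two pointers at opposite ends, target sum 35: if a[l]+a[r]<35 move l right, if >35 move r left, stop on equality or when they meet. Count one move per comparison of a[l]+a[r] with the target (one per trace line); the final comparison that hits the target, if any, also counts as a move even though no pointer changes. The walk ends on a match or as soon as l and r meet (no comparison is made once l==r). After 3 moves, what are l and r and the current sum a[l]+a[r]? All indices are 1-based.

l=1 r=6: -3+26=23 <35, l++
l=2 r=6: -1+26=25 <35, l++
l=3 r=6: 17+26=43 >35, r--

l=3, r=5, sum=42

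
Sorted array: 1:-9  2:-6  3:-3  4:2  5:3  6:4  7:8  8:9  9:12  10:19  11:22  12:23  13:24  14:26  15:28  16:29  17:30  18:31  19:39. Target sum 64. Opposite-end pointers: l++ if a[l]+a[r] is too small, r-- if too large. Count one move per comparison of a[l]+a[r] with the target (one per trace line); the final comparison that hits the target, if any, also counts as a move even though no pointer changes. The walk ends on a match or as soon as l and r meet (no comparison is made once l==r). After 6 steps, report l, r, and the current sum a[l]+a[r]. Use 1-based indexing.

[1,19] -9+39=30 <64 → l++
[2,19] -6+39=33 <64 → l++
[3,19] -3+39=36 <64 → l++
[4,19] 2+39=41 <64 → l++
[5,19] 3+39=42 <64 → l++
[6,19] 4+39=43 <64 → l++

l=7, r=19, sum=47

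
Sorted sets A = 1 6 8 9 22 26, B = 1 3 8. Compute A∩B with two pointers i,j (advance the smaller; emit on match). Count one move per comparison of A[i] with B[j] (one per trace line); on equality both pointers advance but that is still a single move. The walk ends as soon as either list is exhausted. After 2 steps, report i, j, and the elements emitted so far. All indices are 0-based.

i=1, j=2, emitted=[1]

i=0 j=0: 1==1 emit, i++,j++
i=1 j=1: 6>3, j++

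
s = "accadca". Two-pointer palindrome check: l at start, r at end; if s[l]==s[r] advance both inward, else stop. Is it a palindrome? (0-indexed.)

not a palindrome (mismatch at 2,4)

[0,6] 'a'=='a' → l++,r--
[1,5] 'c'=='c' → l++,r--
[2,4] 'c'!='d' → stop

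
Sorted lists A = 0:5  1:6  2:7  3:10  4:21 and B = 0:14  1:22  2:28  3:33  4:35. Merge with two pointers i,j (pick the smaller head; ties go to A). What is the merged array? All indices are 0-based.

i=0 j=0: A[i]=5<=B[j]=14 take 5, i++
i=1 j=0: A[i]=6<=B[j]=14 take 6, i++
i=2 j=0: A[i]=7<=B[j]=14 take 7, i++
i=3 j=0: A[i]=10<=B[j]=14 take 10, i++
i=4 j=0: A[i]=21>B[j]=14 take 14, j++
i=4 j=1: A[i]=21<=B[j]=22 take 21, i++
i=5 j=1: A done, take B[j]=22, j++
i=5 j=2: A done, take B[j]=28, j++
i=5 j=3: A done, take B[j]=33, j++
i=5 j=4: A done, take B[j]=35, j++

[5, 6, 7, 10, 14, 21, 22, 28, 33, 35]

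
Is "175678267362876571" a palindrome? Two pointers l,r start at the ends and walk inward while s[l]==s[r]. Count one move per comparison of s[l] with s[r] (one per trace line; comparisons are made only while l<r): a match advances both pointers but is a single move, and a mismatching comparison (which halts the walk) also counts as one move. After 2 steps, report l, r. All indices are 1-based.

[1,18] '1'=='1' → l++,r--
[2,17] '7'=='7' → l++,r--

l=3, r=16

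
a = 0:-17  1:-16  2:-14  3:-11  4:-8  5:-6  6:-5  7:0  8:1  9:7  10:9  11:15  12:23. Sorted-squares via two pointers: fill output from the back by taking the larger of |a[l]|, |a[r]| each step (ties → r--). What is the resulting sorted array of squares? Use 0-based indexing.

l=0 r=12: |-17|<=|23| out[12]=529, r--
l=0 r=11: |-17|>|15| out[11]=289, l++
l=1 r=11: |-16|>|15| out[10]=256, l++
l=2 r=11: |-14|<=|15| out[9]=225, r--
l=2 r=10: |-14|>|9| out[8]=196, l++
l=3 r=10: |-11|>|9| out[7]=121, l++
l=4 r=10: |-8|<=|9| out[6]=81, r--
l=4 r=9: |-8|>|7| out[5]=64, l++
l=5 r=9: |-6|<=|7| out[4]=49, r--
l=5 r=8: |-6|>|1| out[3]=36, l++
l=6 r=8: |-5|>|1| out[2]=25, l++
l=7 r=8: |0|<=|1| out[1]=1, r--
l=7 r=7: |0|<=|0| out[0]=0, r--

[0, 1, 25, 36, 49, 64, 81, 121, 196, 225, 256, 289, 529]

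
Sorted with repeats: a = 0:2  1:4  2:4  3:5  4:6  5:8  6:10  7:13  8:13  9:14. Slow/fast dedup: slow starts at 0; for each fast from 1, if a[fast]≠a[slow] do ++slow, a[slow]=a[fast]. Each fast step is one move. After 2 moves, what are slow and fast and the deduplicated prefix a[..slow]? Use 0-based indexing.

(s=0,f=1) a[fast]=4≠a[slow]=2 write a[1]=4 → slow++,fast++
(s=1,f=2) a[fast]=4=a[slow] dup → fast++

slow=1, fast=3, prefix=[2, 4]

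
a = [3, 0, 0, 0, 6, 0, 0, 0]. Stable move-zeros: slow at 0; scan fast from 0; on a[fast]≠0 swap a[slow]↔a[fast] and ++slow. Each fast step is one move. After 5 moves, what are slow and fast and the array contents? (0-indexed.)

slow=0 fast=0: a[fast]=3≠0 swap→a[0]=3, slow++,fast++
slow=1 fast=1: a[fast]=0, fast++
slow=1 fast=2: a[fast]=0, fast++
slow=1 fast=3: a[fast]=0, fast++
slow=1 fast=4: a[fast]=6≠0 swap→a[1]=6, slow++,fast++

slow=2, fast=5, a=[3, 6, 0, 0, 0, 0, 0, 0]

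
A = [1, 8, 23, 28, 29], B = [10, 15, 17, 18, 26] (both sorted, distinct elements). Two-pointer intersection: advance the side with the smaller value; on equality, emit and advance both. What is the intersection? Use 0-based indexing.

intersection = []

i=0 j=0: 1<10, i++
i=1 j=0: 8<10, i++
i=2 j=0: 23>10, j++
i=2 j=1: 23>15, j++
i=2 j=2: 23>17, j++
i=2 j=3: 23>18, j++
i=2 j=4: 23<26, i++
i=3 j=4: 28>26, j++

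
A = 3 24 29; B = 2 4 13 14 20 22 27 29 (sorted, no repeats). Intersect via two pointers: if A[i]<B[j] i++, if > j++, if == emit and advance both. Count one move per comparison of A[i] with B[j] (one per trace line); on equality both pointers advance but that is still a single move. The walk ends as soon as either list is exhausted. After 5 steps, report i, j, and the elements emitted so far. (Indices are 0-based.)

[i=0,j=0] 3>2 → j++
[i=0,j=1] 3<4 → i++
[i=1,j=1] 24>4 → j++
[i=1,j=2] 24>13 → j++
[i=1,j=3] 24>14 → j++

i=1, j=4, emitted=[]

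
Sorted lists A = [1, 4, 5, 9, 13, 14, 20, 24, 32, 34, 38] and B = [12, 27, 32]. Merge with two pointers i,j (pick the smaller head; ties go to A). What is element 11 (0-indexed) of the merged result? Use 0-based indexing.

merged[11] = 32

i=0 j=0: A[i]=1<=B[j]=12 take 1, i++
i=1 j=0: A[i]=4<=B[j]=12 take 4, i++
i=2 j=0: A[i]=5<=B[j]=12 take 5, i++
i=3 j=0: A[i]=9<=B[j]=12 take 9, i++
i=4 j=0: A[i]=13>B[j]=12 take 12, j++
i=4 j=1: A[i]=13<=B[j]=27 take 13, i++
i=5 j=1: A[i]=14<=B[j]=27 take 14, i++
i=6 j=1: A[i]=20<=B[j]=27 take 20, i++
i=7 j=1: A[i]=24<=B[j]=27 take 24, i++
i=8 j=1: A[i]=32>B[j]=27 take 27, j++
i=8 j=2: A[i]=32<=B[j]=32 take 32, i++
i=9 j=2: A[i]=34>B[j]=32 take 32, j++
i=9 j=3: B done, take A[i]=34, i++
i=10 j=3: B done, take A[i]=38, i++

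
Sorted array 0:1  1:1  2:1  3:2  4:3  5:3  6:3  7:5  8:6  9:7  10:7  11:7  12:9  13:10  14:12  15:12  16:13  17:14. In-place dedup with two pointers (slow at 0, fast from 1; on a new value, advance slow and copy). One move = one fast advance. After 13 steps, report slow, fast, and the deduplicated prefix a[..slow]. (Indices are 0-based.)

slow=7, fast=14, prefix=[1, 2, 3, 5, 6, 7, 9, 10]

(s=0,f=1) a[fast]=1=a[slow] dup → fast++
(s=0,f=2) a[fast]=1=a[slow] dup → fast++
(s=0,f=3) a[fast]=2≠a[slow]=1 write a[1]=2 → slow++,fast++
(s=1,f=4) a[fast]=3≠a[slow]=2 write a[2]=3 → slow++,fast++
(s=2,f=5) a[fast]=3=a[slow] dup → fast++
(s=2,f=6) a[fast]=3=a[slow] dup → fast++
(s=2,f=7) a[fast]=5≠a[slow]=3 write a[3]=5 → slow++,fast++
(s=3,f=8) a[fast]=6≠a[slow]=5 write a[4]=6 → slow++,fast++
(s=4,f=9) a[fast]=7≠a[slow]=6 write a[5]=7 → slow++,fast++
(s=5,f=10) a[fast]=7=a[slow] dup → fast++
(s=5,f=11) a[fast]=7=a[slow] dup → fast++
(s=5,f=12) a[fast]=9≠a[slow]=7 write a[6]=9 → slow++,fast++
(s=6,f=13) a[fast]=10≠a[slow]=9 write a[7]=10 → slow++,fast++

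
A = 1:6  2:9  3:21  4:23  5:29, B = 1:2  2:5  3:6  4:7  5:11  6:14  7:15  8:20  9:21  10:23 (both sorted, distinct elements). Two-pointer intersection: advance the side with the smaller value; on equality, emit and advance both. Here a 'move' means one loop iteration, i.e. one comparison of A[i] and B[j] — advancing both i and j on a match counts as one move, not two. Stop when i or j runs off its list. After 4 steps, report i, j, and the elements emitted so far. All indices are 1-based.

i=1 j=1: 6>2, j++
i=1 j=2: 6>5, j++
i=1 j=3: 6==6 emit, i++,j++
i=2 j=4: 9>7, j++

i=2, j=5, emitted=[6]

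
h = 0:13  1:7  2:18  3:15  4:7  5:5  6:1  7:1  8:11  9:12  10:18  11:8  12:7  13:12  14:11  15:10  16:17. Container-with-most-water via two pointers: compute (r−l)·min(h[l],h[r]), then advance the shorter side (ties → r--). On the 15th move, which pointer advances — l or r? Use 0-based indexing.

l=0 r=16: min(13,17)*16=208 best=208 *, l++
l=1 r=16: min(7,17)*15=105 best=208, l++
l=2 r=16: min(18,17)*14=238 best=238 *, r--
l=2 r=15: min(18,10)*13=130 best=238, r--
l=2 r=14: min(18,11)*12=132 best=238, r--
l=2 r=13: min(18,12)*11=132 best=238, r--
l=2 r=12: min(18,7)*10=70 best=238, r--
l=2 r=11: min(18,8)*9=72 best=238, r--
l=2 r=10: min(18,18)*8=144 best=238, r--
l=2 r=9: min(18,12)*7=84 best=238, r--
l=2 r=8: min(18,11)*6=66 best=238, r--
l=2 r=7: min(18,1)*5=5 best=238, r--
l=2 r=6: min(18,1)*4=4 best=238, r--
l=2 r=5: min(18,5)*3=15 best=238, r--
l=2 r=4: min(18,7)*2=14 best=238, r--

r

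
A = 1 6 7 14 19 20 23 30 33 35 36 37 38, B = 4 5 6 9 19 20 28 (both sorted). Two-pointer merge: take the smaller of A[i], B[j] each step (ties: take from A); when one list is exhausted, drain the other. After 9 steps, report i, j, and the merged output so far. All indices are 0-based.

i=0 j=0: A[i]=1<=B[j]=4 take 1, i++
i=1 j=0: A[i]=6>B[j]=4 take 4, j++
i=1 j=1: A[i]=6>B[j]=5 take 5, j++
i=1 j=2: A[i]=6<=B[j]=6 take 6, i++
i=2 j=2: A[i]=7>B[j]=6 take 6, j++
i=2 j=3: A[i]=7<=B[j]=9 take 7, i++
i=3 j=3: A[i]=14>B[j]=9 take 9, j++
i=3 j=4: A[i]=14<=B[j]=19 take 14, i++
i=4 j=4: A[i]=19<=B[j]=19 take 19, i++

i=5, j=4, merged so far=[1, 4, 5, 6, 6, 7, 9, 14, 19]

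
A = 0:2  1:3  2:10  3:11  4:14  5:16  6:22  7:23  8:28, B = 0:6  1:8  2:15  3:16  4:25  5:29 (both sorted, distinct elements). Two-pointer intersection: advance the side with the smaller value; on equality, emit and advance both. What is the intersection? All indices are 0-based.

intersection = [16]

i=0 j=0: 2<6, i++
i=1 j=0: 3<6, i++
i=2 j=0: 10>6, j++
i=2 j=1: 10>8, j++
i=2 j=2: 10<15, i++
i=3 j=2: 11<15, i++
i=4 j=2: 14<15, i++
i=5 j=2: 16>15, j++
i=5 j=3: 16==16 emit, i++,j++
i=6 j=4: 22<25, i++
i=7 j=4: 23<25, i++
i=8 j=4: 28>25, j++
i=8 j=5: 28<29, i++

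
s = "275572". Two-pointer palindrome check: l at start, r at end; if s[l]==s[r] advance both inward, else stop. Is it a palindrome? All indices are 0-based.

[0,5] '2'=='2' → l++,r--
[1,4] '7'=='7' → l++,r--
[2,3] '5'=='5' → l++,r--

palindrome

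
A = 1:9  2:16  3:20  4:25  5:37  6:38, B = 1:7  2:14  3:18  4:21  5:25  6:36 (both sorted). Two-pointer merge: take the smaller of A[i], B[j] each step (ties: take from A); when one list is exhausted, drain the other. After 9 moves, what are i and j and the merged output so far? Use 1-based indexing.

i=5, j=6, merged so far=[7, 9, 14, 16, 18, 20, 21, 25, 25]

i=1 j=1: A[i]=9>B[j]=7 take 7, j++
i=1 j=2: A[i]=9<=B[j]=14 take 9, i++
i=2 j=2: A[i]=16>B[j]=14 take 14, j++
i=2 j=3: A[i]=16<=B[j]=18 take 16, i++
i=3 j=3: A[i]=20>B[j]=18 take 18, j++
i=3 j=4: A[i]=20<=B[j]=21 take 20, i++
i=4 j=4: A[i]=25>B[j]=21 take 21, j++
i=4 j=5: A[i]=25<=B[j]=25 take 25, i++
i=5 j=5: A[i]=37>B[j]=25 take 25, j++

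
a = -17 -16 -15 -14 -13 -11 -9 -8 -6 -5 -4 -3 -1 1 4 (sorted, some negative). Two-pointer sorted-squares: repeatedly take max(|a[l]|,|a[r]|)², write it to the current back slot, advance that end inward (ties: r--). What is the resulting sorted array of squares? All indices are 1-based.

l=1 r=15: |-17|>|4| out[15]=289, l++
l=2 r=15: |-16|>|4| out[14]=256, l++
l=3 r=15: |-15|>|4| out[13]=225, l++
l=4 r=15: |-14|>|4| out[12]=196, l++
l=5 r=15: |-13|>|4| out[11]=169, l++
l=6 r=15: |-11|>|4| out[10]=121, l++
l=7 r=15: |-9|>|4| out[9]=81, l++
l=8 r=15: |-8|>|4| out[8]=64, l++
l=9 r=15: |-6|>|4| out[7]=36, l++
l=10 r=15: |-5|>|4| out[6]=25, l++
l=11 r=15: |-4|<=|4| out[5]=16, r--
l=11 r=14: |-4|>|1| out[4]=16, l++
l=12 r=14: |-3|>|1| out[3]=9, l++
l=13 r=14: |-1|<=|1| out[2]=1, r--
l=13 r=13: |-1|<=|-1| out[1]=1, r--

[1, 1, 9, 16, 16, 25, 36, 64, 81, 121, 169, 196, 225, 256, 289]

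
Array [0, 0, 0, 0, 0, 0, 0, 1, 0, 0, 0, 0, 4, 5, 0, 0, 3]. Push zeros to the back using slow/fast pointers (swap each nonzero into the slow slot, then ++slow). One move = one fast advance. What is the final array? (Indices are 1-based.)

slow=1 fast=1: a[fast]=0, fast++
slow=1 fast=2: a[fast]=0, fast++
slow=1 fast=3: a[fast]=0, fast++
slow=1 fast=4: a[fast]=0, fast++
slow=1 fast=5: a[fast]=0, fast++
slow=1 fast=6: a[fast]=0, fast++
slow=1 fast=7: a[fast]=0, fast++
slow=1 fast=8: a[fast]=1≠0 swap→a[1]=1, slow++,fast++
slow=2 fast=9: a[fast]=0, fast++
slow=2 fast=10: a[fast]=0, fast++
slow=2 fast=11: a[fast]=0, fast++
slow=2 fast=12: a[fast]=0, fast++
slow=2 fast=13: a[fast]=4≠0 swap→a[2]=4, slow++,fast++
slow=3 fast=14: a[fast]=5≠0 swap→a[3]=5, slow++,fast++
slow=4 fast=15: a[fast]=0, fast++
slow=4 fast=16: a[fast]=0, fast++
slow=4 fast=17: a[fast]=3≠0 swap→a[4]=3, slow++,fast++

[1, 4, 5, 3, 0, 0, 0, 0, 0, 0, 0, 0, 0, 0, 0, 0, 0]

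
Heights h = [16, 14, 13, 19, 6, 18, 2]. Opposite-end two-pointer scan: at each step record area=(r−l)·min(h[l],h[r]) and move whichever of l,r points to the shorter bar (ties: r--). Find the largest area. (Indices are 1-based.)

[1,7] min(16,2)*6=12 best=12 * → r--
[1,6] min(16,18)*5=80 best=80 * → l++
[2,6] min(14,18)*4=56 best=80 → l++
[3,6] min(13,18)*3=39 best=80 → l++
[4,6] min(19,18)*2=36 best=80 → r--
[4,5] min(19,6)*1=6 best=80 → r--

max area = 80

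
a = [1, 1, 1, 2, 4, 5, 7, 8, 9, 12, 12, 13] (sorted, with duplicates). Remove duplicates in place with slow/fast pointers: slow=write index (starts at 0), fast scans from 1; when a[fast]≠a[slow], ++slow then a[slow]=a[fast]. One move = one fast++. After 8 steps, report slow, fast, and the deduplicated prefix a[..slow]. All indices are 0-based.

slow=6, fast=9, prefix=[1, 2, 4, 5, 7, 8, 9]

slow=0 fast=1: a[fast]=1=a[slow] dup, fast++
slow=0 fast=2: a[fast]=1=a[slow] dup, fast++
slow=0 fast=3: a[fast]=2≠a[slow]=1 write a[1]=2, slow++,fast++
slow=1 fast=4: a[fast]=4≠a[slow]=2 write a[2]=4, slow++,fast++
slow=2 fast=5: a[fast]=5≠a[slow]=4 write a[3]=5, slow++,fast++
slow=3 fast=6: a[fast]=7≠a[slow]=5 write a[4]=7, slow++,fast++
slow=4 fast=7: a[fast]=8≠a[slow]=7 write a[5]=8, slow++,fast++
slow=5 fast=8: a[fast]=9≠a[slow]=8 write a[6]=9, slow++,fast++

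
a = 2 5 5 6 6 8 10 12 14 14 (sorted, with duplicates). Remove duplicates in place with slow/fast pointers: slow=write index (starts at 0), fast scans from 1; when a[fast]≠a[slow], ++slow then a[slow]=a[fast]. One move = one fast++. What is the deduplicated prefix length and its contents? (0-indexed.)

(s=0,f=1) a[fast]=5≠a[slow]=2 write a[1]=5 → slow++,fast++
(s=1,f=2) a[fast]=5=a[slow] dup → fast++
(s=1,f=3) a[fast]=6≠a[slow]=5 write a[2]=6 → slow++,fast++
(s=2,f=4) a[fast]=6=a[slow] dup → fast++
(s=2,f=5) a[fast]=8≠a[slow]=6 write a[3]=8 → slow++,fast++
(s=3,f=6) a[fast]=10≠a[slow]=8 write a[4]=10 → slow++,fast++
(s=4,f=7) a[fast]=12≠a[slow]=10 write a[5]=12 → slow++,fast++
(s=5,f=8) a[fast]=14≠a[slow]=12 write a[6]=14 → slow++,fast++
(s=6,f=9) a[fast]=14=a[slow] dup → fast++

length 7; prefix = [2, 5, 6, 8, 10, 12, 14]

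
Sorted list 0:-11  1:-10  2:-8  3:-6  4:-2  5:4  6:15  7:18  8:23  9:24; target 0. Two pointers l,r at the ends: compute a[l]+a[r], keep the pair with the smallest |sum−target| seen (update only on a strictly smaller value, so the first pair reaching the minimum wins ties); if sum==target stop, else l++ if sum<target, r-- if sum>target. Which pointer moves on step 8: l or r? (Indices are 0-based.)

l

[0,9] -11+24=13 d=13 * → r--
[0,8] -11+23=12 d=12 * → r--
[0,7] -11+18=7 d=7 * → r--
[0,6] -11+15=4 d=4 * → r--
[0,5] -11+4=-7 d=7 → l++
[1,5] -10+4=-6 d=6 → l++
[2,5] -8+4=-4 d=4 → l++
[3,5] -6+4=-2 d=2 * → l++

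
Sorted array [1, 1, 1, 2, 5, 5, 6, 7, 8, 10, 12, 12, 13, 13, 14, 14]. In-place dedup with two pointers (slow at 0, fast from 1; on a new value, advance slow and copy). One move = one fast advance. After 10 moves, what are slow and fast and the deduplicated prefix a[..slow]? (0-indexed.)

slow=7, fast=11, prefix=[1, 2, 5, 6, 7, 8, 10, 12]

slow=0 fast=1: a[fast]=1=a[slow] dup, fast++
slow=0 fast=2: a[fast]=1=a[slow] dup, fast++
slow=0 fast=3: a[fast]=2≠a[slow]=1 write a[1]=2, slow++,fast++
slow=1 fast=4: a[fast]=5≠a[slow]=2 write a[2]=5, slow++,fast++
slow=2 fast=5: a[fast]=5=a[slow] dup, fast++
slow=2 fast=6: a[fast]=6≠a[slow]=5 write a[3]=6, slow++,fast++
slow=3 fast=7: a[fast]=7≠a[slow]=6 write a[4]=7, slow++,fast++
slow=4 fast=8: a[fast]=8≠a[slow]=7 write a[5]=8, slow++,fast++
slow=5 fast=9: a[fast]=10≠a[slow]=8 write a[6]=10, slow++,fast++
slow=6 fast=10: a[fast]=12≠a[slow]=10 write a[7]=12, slow++,fast++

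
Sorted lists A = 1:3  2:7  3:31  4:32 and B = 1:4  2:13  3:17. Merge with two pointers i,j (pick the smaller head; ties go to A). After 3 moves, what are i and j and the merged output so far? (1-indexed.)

i=3, j=2, merged so far=[3, 4, 7]

[i=1,j=1] A[i]=3<=B[j]=4 take 3 → i++
[i=2,j=1] A[i]=7>B[j]=4 take 4 → j++
[i=2,j=2] A[i]=7<=B[j]=13 take 7 → i++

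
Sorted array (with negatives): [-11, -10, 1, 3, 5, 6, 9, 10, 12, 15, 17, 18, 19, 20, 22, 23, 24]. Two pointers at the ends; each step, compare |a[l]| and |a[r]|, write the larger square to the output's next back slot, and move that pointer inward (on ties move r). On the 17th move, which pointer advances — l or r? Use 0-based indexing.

[0,16] |-11|<=|24| out[16]=576 → r--
[0,15] |-11|<=|23| out[15]=529 → r--
[0,14] |-11|<=|22| out[14]=484 → r--
[0,13] |-11|<=|20| out[13]=400 → r--
[0,12] |-11|<=|19| out[12]=361 → r--
[0,11] |-11|<=|18| out[11]=324 → r--
[0,10] |-11|<=|17| out[10]=289 → r--
[0,9] |-11|<=|15| out[9]=225 → r--
[0,8] |-11|<=|12| out[8]=144 → r--
[0,7] |-11|>|10| out[7]=121 → l++
[1,7] |-10|<=|10| out[6]=100 → r--
[1,6] |-10|>|9| out[5]=100 → l++
[2,6] |1|<=|9| out[4]=81 → r--
[2,5] |1|<=|6| out[3]=36 → r--
[2,4] |1|<=|5| out[2]=25 → r--
[2,3] |1|<=|3| out[1]=9 → r--
[2,2] |1|<=|1| out[0]=1 → r--

r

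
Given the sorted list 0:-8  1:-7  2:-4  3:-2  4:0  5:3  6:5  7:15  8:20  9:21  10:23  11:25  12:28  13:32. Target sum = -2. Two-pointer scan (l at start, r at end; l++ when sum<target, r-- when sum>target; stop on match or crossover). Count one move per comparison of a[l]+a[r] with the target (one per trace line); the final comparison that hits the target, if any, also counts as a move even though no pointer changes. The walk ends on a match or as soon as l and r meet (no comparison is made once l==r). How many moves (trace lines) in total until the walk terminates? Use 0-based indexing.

9 moves

[0,13] -8+32=24 >-2 → r--
[0,12] -8+28=20 >-2 → r--
[0,11] -8+25=17 >-2 → r--
[0,10] -8+23=15 >-2 → r--
[0,9] -8+21=13 >-2 → r--
[0,8] -8+20=12 >-2 → r--
[0,7] -8+15=7 >-2 → r--
[0,6] -8+5=-3 <-2 → l++
[1,6] -7+5=-2 → found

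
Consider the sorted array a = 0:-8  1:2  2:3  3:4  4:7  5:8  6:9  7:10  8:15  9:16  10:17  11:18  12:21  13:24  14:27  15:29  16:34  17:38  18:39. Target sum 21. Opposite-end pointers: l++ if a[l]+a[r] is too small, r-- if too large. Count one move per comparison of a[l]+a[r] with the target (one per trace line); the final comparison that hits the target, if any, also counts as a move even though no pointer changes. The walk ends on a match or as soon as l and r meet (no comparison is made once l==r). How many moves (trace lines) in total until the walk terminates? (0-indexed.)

4 moves

[0,18] -8+39=31 >21 → r--
[0,17] -8+38=30 >21 → r--
[0,16] -8+34=26 >21 → r--
[0,15] -8+29=21 → found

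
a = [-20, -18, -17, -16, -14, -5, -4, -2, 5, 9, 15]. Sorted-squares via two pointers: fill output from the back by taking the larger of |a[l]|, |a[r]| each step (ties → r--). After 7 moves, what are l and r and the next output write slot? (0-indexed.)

l=0 r=10: |-20|>|15| out[10]=400, l++
l=1 r=10: |-18|>|15| out[9]=324, l++
l=2 r=10: |-17|>|15| out[8]=289, l++
l=3 r=10: |-16|>|15| out[7]=256, l++
l=4 r=10: |-14|<=|15| out[6]=225, r--
l=4 r=9: |-14|>|9| out[5]=196, l++
l=5 r=9: |-5|<=|9| out[4]=81, r--

l=5, r=8, next write slot=3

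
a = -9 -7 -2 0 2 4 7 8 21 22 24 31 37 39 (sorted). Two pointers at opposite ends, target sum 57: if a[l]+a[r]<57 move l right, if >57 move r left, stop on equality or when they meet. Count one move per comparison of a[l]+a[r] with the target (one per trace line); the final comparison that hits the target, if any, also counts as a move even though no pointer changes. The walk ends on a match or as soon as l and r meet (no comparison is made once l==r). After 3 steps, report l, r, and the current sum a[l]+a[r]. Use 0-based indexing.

l=3, r=13, sum=39

[0,13] -9+39=30 <57 → l++
[1,13] -7+39=32 <57 → l++
[2,13] -2+39=37 <57 → l++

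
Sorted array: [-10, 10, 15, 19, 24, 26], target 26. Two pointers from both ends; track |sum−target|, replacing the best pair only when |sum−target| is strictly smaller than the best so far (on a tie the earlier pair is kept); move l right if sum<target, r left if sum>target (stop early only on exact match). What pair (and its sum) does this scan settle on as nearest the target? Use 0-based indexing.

pair (10, 15) with sum 25 (|Δ|=1)

[0,5] -10+26=16 d=10 * → l++
[1,5] 10+26=36 d=10 → r--
[1,4] 10+24=34 d=8 * → r--
[1,3] 10+19=29 d=3 * → r--
[1,2] 10+15=25 d=1 * → l++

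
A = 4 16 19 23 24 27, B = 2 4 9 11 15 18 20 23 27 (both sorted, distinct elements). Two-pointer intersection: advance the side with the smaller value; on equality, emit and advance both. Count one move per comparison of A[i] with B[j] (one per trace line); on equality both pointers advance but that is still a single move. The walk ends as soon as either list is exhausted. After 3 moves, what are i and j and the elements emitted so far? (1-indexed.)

i=1 j=1: 4>2, j++
i=1 j=2: 4==4 emit, i++,j++
i=2 j=3: 16>9, j++

i=2, j=4, emitted=[4]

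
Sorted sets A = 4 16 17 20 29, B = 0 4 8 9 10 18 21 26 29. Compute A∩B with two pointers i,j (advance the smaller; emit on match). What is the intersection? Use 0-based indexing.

[i=0,j=0] 4>0 → j++
[i=0,j=1] 4==4 emit → i++,j++
[i=1,j=2] 16>8 → j++
[i=1,j=3] 16>9 → j++
[i=1,j=4] 16>10 → j++
[i=1,j=5] 16<18 → i++
[i=2,j=5] 17<18 → i++
[i=3,j=5] 20>18 → j++
[i=3,j=6] 20<21 → i++
[i=4,j=6] 29>21 → j++
[i=4,j=7] 29>26 → j++
[i=4,j=8] 29==29 emit → i++,j++

intersection = [4, 29]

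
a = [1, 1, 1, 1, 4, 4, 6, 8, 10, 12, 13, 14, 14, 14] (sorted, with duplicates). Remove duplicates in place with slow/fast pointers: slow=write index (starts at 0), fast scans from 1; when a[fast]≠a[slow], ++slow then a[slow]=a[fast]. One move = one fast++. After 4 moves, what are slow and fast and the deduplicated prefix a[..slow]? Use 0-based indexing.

slow=1, fast=5, prefix=[1, 4]

(s=0,f=1) a[fast]=1=a[slow] dup → fast++
(s=0,f=2) a[fast]=1=a[slow] dup → fast++
(s=0,f=3) a[fast]=1=a[slow] dup → fast++
(s=0,f=4) a[fast]=4≠a[slow]=1 write a[1]=4 → slow++,fast++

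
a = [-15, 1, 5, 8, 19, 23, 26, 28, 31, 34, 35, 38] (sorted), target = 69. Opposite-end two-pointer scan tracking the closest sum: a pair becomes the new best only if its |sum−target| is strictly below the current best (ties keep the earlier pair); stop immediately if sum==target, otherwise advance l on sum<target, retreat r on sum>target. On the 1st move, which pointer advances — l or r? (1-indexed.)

l

[1,12] -15+38=23 d=46 * → l++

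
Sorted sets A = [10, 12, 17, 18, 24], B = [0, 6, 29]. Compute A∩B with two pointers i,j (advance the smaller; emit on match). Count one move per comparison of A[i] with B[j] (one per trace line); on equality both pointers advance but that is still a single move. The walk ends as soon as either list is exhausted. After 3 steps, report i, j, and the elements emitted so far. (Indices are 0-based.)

i=1, j=2, emitted=[]

i=0 j=0: 10>0, j++
i=0 j=1: 10>6, j++
i=0 j=2: 10<29, i++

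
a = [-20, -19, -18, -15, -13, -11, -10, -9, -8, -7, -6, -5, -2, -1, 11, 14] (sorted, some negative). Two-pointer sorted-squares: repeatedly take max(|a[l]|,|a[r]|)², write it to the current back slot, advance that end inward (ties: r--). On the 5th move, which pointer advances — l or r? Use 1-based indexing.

l=1 r=16: |-20|>|14| out[16]=400, l++
l=2 r=16: |-19|>|14| out[15]=361, l++
l=3 r=16: |-18|>|14| out[14]=324, l++
l=4 r=16: |-15|>|14| out[13]=225, l++
l=5 r=16: |-13|<=|14| out[12]=196, r--

r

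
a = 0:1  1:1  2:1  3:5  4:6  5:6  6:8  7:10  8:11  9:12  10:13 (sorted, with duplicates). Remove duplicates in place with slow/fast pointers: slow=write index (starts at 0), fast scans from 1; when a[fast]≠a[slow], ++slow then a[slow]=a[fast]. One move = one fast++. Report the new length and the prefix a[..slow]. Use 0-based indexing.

(s=0,f=1) a[fast]=1=a[slow] dup → fast++
(s=0,f=2) a[fast]=1=a[slow] dup → fast++
(s=0,f=3) a[fast]=5≠a[slow]=1 write a[1]=5 → slow++,fast++
(s=1,f=4) a[fast]=6≠a[slow]=5 write a[2]=6 → slow++,fast++
(s=2,f=5) a[fast]=6=a[slow] dup → fast++
(s=2,f=6) a[fast]=8≠a[slow]=6 write a[3]=8 → slow++,fast++
(s=3,f=7) a[fast]=10≠a[slow]=8 write a[4]=10 → slow++,fast++
(s=4,f=8) a[fast]=11≠a[slow]=10 write a[5]=11 → slow++,fast++
(s=5,f=9) a[fast]=12≠a[slow]=11 write a[6]=12 → slow++,fast++
(s=6,f=10) a[fast]=13≠a[slow]=12 write a[7]=13 → slow++,fast++

length 8; prefix = [1, 5, 6, 8, 10, 11, 12, 13]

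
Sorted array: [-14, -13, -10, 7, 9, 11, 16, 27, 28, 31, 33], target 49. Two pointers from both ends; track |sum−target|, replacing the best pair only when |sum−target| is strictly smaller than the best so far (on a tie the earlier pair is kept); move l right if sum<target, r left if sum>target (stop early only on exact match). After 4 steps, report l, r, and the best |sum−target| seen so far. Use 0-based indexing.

[0,10] -14+33=19 d=30 * → l++
[1,10] -13+33=20 d=29 * → l++
[2,10] -10+33=23 d=26 * → l++
[3,10] 7+33=40 d=9 * → l++

l=4, r=10, best |Δ|=9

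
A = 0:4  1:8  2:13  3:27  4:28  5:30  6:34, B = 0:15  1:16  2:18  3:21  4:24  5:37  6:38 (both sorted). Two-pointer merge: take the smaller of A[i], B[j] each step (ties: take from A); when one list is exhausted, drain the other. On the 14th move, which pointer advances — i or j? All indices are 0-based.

j

i=0 j=0: A[i]=4<=B[j]=15 take 4, i++
i=1 j=0: A[i]=8<=B[j]=15 take 8, i++
i=2 j=0: A[i]=13<=B[j]=15 take 13, i++
i=3 j=0: A[i]=27>B[j]=15 take 15, j++
i=3 j=1: A[i]=27>B[j]=16 take 16, j++
i=3 j=2: A[i]=27>B[j]=18 take 18, j++
i=3 j=3: A[i]=27>B[j]=21 take 21, j++
i=3 j=4: A[i]=27>B[j]=24 take 24, j++
i=3 j=5: A[i]=27<=B[j]=37 take 27, i++
i=4 j=5: A[i]=28<=B[j]=37 take 28, i++
i=5 j=5: A[i]=30<=B[j]=37 take 30, i++
i=6 j=5: A[i]=34<=B[j]=37 take 34, i++
i=7 j=5: A done, take B[j]=37, j++
i=7 j=6: A done, take B[j]=38, j++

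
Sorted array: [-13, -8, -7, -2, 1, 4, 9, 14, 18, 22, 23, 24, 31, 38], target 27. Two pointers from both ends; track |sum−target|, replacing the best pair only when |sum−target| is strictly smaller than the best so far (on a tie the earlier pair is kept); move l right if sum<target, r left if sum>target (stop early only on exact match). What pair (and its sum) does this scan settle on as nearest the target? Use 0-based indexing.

pair (4, 23) with sum 27 (|Δ|=0)

[0,13] -13+38=25 d=2 * → l++
[1,13] -8+38=30 d=3 → r--
[1,12] -8+31=23 d=4 → l++
[2,12] -7+31=24 d=3 → l++
[3,12] -2+31=29 d=2 → r--
[3,11] -2+24=22 d=5 → l++
[4,11] 1+24=25 d=2 → l++
[5,11] 4+24=28 d=1 * → r--
[5,10] 4+23=27 d=0 * → stop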